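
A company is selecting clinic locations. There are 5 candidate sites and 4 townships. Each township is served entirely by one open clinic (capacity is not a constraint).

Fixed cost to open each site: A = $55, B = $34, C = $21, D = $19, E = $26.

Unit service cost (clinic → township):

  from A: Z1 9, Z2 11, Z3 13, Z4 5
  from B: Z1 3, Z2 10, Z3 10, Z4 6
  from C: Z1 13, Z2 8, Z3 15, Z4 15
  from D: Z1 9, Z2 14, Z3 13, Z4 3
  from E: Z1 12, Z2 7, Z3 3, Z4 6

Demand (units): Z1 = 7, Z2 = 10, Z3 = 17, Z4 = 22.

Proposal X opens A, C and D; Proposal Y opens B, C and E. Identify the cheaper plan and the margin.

Proposal X: {A, C, D}: Z1→A 9·7=63, Z2→C 8·10=80, Z3→A 13·17=221, Z4→D 3·22=66. Service 430; fixed 95; total 525.
Proposal Y: {B, C, E}: Z1→B 3·7=21, Z2→E 7·10=70, Z3→E 3·17=51, Z4→B 6·22=132. Service 274; fixed 81; total 355.
Difference: |525 − 355| = 170.

Proposal Y is cheaper by 170.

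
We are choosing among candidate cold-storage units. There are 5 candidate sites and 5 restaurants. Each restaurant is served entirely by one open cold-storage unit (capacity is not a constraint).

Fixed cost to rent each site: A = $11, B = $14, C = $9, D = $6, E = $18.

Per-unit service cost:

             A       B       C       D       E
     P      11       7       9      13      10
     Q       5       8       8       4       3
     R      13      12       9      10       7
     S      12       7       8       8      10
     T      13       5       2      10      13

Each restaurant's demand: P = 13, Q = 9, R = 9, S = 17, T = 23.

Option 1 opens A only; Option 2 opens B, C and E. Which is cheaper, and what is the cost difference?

Option 1: {A}: P→A 11·13=143, Q→A 5·9=45, R→A 13·9=117, S→A 12·17=204, T→A 13·23=299. Service 808; fixed 11; total 819.
Option 2: {B, C, E}: P→B 7·13=91, Q→E 3·9=27, R→E 7·9=63, S→B 7·17=119, T→C 2·23=46. Service 346; fixed 41; total 387.
Difference: |819 − 387| = 432.

Option 2 is cheaper by 432.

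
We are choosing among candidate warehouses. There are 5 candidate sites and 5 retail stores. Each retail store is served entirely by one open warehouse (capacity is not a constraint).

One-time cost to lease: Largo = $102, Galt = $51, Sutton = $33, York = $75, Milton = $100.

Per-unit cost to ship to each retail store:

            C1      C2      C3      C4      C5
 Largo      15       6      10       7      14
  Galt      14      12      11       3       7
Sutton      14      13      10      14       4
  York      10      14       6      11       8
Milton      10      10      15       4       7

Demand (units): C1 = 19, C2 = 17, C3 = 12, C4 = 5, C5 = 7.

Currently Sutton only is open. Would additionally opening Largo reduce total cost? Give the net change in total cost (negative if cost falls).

Current service cost with {Sutton}: 705.
Adding Largo: each retail store re-picks its cheapest; new service cost 551, saving 154.
Extra fixed cost: 102. Net change = 102 − 154 = -52.
(Totals: 738 → 686.)

Yes — net change −52 (cost falls by 52).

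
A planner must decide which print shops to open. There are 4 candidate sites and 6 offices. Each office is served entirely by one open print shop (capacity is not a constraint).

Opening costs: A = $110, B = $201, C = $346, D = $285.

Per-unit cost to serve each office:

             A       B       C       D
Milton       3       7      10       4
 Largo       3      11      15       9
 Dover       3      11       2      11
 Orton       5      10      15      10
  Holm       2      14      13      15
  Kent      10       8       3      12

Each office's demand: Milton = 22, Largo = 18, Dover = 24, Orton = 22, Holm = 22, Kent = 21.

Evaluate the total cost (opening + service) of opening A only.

Each office is assigned to its cheapest site among the open ones.
{A}: Milton→A 3·22=66, Largo→A 3·18=54, Dover→A 3·24=72, Orton→A 5·22=110, Holm→A 2·22=44, Kent→A 10·21=210. Service 556; fixed 110; total 666.

Total cost: 666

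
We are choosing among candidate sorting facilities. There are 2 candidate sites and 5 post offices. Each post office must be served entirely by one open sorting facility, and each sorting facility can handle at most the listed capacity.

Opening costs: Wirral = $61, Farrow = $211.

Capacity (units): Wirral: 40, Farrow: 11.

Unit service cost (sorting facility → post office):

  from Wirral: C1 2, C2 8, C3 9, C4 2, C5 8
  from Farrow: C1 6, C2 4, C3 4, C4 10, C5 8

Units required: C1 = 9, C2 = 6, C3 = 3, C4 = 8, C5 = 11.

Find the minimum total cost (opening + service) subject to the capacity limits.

Minimum total cost: 258

Open {Wirral}: C1→Wirral 2·9=18, C2→Wirral 8·6=48, C3→Wirral 9·3=27, C4→Wirral 2·8=16, C5→Wirral 8·11=88.
Loads: Wirral carries 37/40. Service 197; fixed 61; total 258.
Next best feasible plan costs 430.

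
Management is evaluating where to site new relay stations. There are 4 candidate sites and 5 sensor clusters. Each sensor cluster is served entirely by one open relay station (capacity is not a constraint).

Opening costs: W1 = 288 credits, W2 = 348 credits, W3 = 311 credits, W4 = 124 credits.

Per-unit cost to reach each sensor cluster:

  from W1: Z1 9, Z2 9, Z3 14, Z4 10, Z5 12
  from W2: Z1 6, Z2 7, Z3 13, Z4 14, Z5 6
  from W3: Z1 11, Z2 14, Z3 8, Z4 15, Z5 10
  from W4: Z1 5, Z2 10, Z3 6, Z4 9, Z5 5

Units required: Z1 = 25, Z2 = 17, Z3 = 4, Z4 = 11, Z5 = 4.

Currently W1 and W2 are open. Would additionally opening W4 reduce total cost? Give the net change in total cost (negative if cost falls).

No — net change +56 (cost rises by 56).

Current service cost with {W1, W2}: 455.
Adding W4: each sensor cluster re-picks its cheapest; new service cost 387, saving 68.
Extra fixed cost: 124. Net change = 124 − 68 = 56.
(Totals: 1091 → 1147.)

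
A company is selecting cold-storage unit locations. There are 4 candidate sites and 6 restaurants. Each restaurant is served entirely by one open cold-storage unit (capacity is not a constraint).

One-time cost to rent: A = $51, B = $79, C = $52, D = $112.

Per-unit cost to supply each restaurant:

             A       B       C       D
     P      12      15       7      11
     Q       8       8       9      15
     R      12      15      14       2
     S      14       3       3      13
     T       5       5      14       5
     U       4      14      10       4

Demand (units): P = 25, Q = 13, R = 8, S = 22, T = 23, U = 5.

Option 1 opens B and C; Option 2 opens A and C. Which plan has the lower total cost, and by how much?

Option 2 is cheaper by 74.

Option 1: {B, C}: P→C 7·25=175, Q→B 8·13=104, R→C 14·8=112, S→B 3·22=66, T→B 5·23=115, U→C 10·5=50. Service 622; fixed 131; total 753.
Option 2: {A, C}: P→C 7·25=175, Q→A 8·13=104, R→A 12·8=96, S→C 3·22=66, T→A 5·23=115, U→A 4·5=20. Service 576; fixed 103; total 679.
Difference: |753 − 679| = 74.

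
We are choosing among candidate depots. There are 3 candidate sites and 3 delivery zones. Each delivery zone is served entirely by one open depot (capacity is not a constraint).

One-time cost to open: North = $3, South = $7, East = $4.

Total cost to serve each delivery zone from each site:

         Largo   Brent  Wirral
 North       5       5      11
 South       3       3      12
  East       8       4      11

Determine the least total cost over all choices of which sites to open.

Minimum total cost: 24

For any fixed open set, each delivery zone goes to its cheapest open site; total = fixed + service.
{North}: Largo→North 5, Brent→North 5, Wirral→North 11. Service 21; fixed 3; total 24.
{South}: service 18 + fixed 7 = 25
{North, South}: service 17 + fixed 10 = 27
{North, South, East}: service 17 + fixed 14 = 31
No other subset beats 24.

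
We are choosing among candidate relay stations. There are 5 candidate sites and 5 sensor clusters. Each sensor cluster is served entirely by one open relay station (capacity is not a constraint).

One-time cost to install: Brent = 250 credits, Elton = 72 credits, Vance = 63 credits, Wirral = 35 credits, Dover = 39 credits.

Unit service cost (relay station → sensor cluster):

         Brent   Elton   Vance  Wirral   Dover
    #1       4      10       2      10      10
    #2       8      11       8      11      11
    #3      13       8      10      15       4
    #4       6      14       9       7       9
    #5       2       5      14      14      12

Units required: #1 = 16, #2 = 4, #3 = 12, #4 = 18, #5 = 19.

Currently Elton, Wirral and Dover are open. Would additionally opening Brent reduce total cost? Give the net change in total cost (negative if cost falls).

No — net change +67 (cost rises by 67).

Current service cost with {Elton, Wirral, Dover}: 473.
Adding Brent: each sensor cluster re-picks its cheapest; new service cost 290, saving 183.
Extra fixed cost: 250. Net change = 250 − 183 = 67.
(Totals: 619 → 686.)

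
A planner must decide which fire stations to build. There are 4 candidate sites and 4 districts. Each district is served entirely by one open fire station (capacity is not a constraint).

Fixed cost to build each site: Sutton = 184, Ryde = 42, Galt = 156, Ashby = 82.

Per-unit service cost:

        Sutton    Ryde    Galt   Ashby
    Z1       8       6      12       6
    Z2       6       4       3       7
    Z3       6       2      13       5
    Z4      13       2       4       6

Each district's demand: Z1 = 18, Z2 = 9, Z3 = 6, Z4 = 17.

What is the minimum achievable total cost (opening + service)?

For any fixed open set, each district goes to its cheapest open site; total = fixed + service.
{Ryde}: Z1→Ryde 6·18=108, Z2→Ryde 4·9=36, Z3→Ryde 2·6=12, Z4→Ryde 2·17=34. Service 190; fixed 42; total 232.
{Ryde, Ashby}: Z1→Ryde 6·18=108, Z2→Ryde 4·9=36, Z3→Ryde 2·6=12, Z4→Ryde 2·17=34. Service 190; fixed 124; total 314.
{Ryde, Galt}: service 181 + fixed 198 = 379
{Sutton, Ryde, Galt, Ashby}: Z1→Ryde 6·18=108, Z2→Galt 3·9=27, Z3→Ryde 2·6=12, Z4→Ryde 2·17=34. Service 181; fixed 464; total 645.
No other subset beats 232.

Minimum total cost: 232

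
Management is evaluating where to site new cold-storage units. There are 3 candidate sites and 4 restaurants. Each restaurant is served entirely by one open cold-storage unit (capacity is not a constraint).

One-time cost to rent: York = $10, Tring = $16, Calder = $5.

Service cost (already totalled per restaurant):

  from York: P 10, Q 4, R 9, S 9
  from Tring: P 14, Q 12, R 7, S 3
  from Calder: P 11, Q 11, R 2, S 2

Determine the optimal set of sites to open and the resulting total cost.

Open Calder only; minimum total cost 31.

For any fixed open set, each restaurant goes to its cheapest open site; total = fixed + service.
{Calder}: P→Calder 11, Q→Calder 11, R→Calder 2, S→Calder 2. Service 26; fixed 5; total 31.
{York, Calder}: service 18 + fixed 15 = 33
{York}: P→York 10, Q→York 4, R→York 9, S→York 9. Service 32; fixed 10; total 42.
{York, Tring, Calder}: service 18 + fixed 31 = 49
(All 7 nonempty subsets were checked; Calder only is lowest.)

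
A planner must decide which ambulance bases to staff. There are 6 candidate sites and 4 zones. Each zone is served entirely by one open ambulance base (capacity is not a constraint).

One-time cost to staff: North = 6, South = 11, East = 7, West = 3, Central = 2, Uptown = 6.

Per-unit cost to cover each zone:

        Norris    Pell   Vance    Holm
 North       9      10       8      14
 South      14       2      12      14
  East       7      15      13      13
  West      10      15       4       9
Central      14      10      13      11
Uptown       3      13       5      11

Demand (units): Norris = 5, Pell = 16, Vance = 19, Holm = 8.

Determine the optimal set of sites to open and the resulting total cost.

Open South, West and Uptown; minimum total cost 215.

For any fixed open set, each zone goes to its cheapest open site; total = fixed + service.
{South, West, Uptown}: Norris→Uptown 3·5=15, Pell→South 2·16=32, Vance→West 4·19=76, Holm→West 9·8=72. Service 195; fixed 20; total 215.
{South, West, Central, Uptown}: Norris→Uptown 3·5=15, Pell→South 2·16=32, Vance→West 4·19=76, Holm→West 9·8=72. Service 195; fixed 22; total 217.
{North, South, West, Uptown}: service 195 + fixed 26 = 221
{North, South, East, West, Central, Uptown}: service 195 + fixed 35 = 230
No other subset beats 215.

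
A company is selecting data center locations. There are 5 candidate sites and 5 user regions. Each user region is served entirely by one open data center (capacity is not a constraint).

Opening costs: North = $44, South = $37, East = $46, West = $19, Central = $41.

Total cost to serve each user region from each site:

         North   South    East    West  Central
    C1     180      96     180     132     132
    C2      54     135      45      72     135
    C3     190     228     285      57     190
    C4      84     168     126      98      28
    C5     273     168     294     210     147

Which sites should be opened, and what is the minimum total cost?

For any fixed open set, each user region goes to its cheapest open site; total = fixed + service.
{West, Central}: C1→West 132, C2→West 72, C3→West 57, C4→Central 28, C5→Central 147. Service 436; fixed 60; total 496.
{South, West, Central}: C1→South 96, C2→West 72, C3→West 57, C4→Central 28, C5→Central 147. Service 400; fixed 97; total 497.
{East, West, Central}: C1→West 132, C2→East 45, C3→West 57, C4→Central 28, C5→Central 147. Service 409; fixed 106; total 515.
{North, South, East, West, Central}: C1→South 96, C2→East 45, C3→West 57, C4→Central 28, C5→Central 147. Service 373; fixed 187; total 560.
No other subset beats 496.

Open West and Central; minimum total cost 496.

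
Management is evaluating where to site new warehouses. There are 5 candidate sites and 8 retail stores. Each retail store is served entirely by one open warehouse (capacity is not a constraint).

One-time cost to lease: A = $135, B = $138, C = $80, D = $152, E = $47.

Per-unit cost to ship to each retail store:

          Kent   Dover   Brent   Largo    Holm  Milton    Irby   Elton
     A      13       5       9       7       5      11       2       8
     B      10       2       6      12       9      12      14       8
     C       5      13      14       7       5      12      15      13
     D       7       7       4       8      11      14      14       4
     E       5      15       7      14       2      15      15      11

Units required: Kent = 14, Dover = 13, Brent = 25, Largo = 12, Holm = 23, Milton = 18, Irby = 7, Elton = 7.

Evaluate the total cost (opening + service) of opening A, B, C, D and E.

Each retail store is assigned to its cheapest site among the open ones.
{A, B, C, D, E}: Kent→C 5·14=70, Dover→B 2·13=26, Brent→D 4·25=100, Largo→A 7·12=84, Holm→E 2·23=46, Milton→A 11·18=198, Irby→A 2·7=14, Elton→D 4·7=28. Service 566; fixed 552; total 1118.

Total cost: 1118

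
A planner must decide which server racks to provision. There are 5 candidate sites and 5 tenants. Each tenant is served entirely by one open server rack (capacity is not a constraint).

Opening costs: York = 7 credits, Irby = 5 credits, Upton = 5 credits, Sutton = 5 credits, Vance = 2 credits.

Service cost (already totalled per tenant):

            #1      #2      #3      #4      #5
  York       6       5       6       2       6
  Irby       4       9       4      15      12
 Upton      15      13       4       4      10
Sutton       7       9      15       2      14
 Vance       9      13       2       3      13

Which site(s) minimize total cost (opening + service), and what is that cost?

For any fixed open set, each tenant goes to its cheapest open site; total = fixed + service.
{York, Vance}: #1→York 6, #2→York 5, #3→Vance 2, #4→York 2, #5→York 6. Service 21; fixed 9; total 30.
{York}: service 25 + fixed 7 = 32
{York, Irby}: #1→Irby 4, #2→York 5, #3→Irby 4, #4→York 2, #5→York 6. Service 21; fixed 12; total 33.
{York, Irby, Upton, Sutton, Vance}: service 19 + fixed 24 = 43
No other subset beats 30.

Open York and Vance; minimum total cost 30.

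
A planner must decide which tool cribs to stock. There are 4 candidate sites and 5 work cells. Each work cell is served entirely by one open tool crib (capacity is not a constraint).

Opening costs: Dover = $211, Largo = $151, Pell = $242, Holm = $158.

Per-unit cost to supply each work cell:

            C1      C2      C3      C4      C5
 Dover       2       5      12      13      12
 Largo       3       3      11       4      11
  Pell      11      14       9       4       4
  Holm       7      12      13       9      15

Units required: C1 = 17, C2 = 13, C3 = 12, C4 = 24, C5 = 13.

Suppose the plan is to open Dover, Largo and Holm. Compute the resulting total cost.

Total cost: 964

Each work cell is assigned to its cheapest site among the open ones.
{Dover, Largo, Holm}: C1→Dover 2·17=34, C2→Largo 3·13=39, C3→Largo 11·12=132, C4→Largo 4·24=96, C5→Largo 11·13=143. Service 444; fixed 520; total 964.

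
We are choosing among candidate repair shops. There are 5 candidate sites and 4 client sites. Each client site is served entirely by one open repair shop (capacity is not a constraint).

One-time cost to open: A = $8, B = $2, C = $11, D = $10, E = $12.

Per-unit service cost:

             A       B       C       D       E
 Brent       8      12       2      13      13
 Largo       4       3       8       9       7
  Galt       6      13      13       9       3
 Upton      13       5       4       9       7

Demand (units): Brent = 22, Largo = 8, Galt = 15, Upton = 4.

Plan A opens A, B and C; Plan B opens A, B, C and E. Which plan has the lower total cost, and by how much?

Plan A: {A, B, C}: Brent→C 2·22=44, Largo→B 3·8=24, Galt→A 6·15=90, Upton→C 4·4=16. Service 174; fixed 21; total 195.
Plan B: {A, B, C, E}: Brent→C 2·22=44, Largo→B 3·8=24, Galt→E 3·15=45, Upton→C 4·4=16. Service 129; fixed 33; total 162.
Difference: |195 − 162| = 33.

Plan B is cheaper by 33.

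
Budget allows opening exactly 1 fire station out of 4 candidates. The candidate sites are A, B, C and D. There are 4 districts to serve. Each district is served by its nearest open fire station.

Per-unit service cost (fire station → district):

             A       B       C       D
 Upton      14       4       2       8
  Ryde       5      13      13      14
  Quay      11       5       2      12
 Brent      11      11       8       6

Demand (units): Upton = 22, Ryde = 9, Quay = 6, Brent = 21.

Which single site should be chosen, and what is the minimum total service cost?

With exactly 1 open, each district uses its cheapest among the chosen.
{C}: Upton→C 2·22=44, Ryde→C 13·9=117, Quay→C 2·6=12, Brent→C 8·21=168. Service cost 341.
{B}: service cost 466
{D}: service cost 500
Among all 4 size-1 choices, {C} is lowest.

Choose C only; total service cost 341.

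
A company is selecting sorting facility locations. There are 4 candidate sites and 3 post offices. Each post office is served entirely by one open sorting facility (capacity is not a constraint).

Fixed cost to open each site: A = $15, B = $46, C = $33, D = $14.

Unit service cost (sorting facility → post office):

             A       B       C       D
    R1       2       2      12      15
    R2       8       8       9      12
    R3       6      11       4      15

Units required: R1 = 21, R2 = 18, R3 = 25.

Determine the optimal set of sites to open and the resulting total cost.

Open A and C; minimum total cost 334.

For any fixed open set, each post office goes to its cheapest open site; total = fixed + service.
{A, C}: R1→A 2·21=42, R2→A 8·18=144, R3→C 4·25=100. Service 286; fixed 48; total 334.
{A, C, D}: service 286 + fixed 62 = 348
{A}: R1→A 2·21=42, R2→A 8·18=144, R3→A 6·25=150. Service 336; fixed 15; total 351.
{A, B, C, D}: service 286 + fixed 108 = 394
(All 15 nonempty subsets were checked; A and C is lowest.)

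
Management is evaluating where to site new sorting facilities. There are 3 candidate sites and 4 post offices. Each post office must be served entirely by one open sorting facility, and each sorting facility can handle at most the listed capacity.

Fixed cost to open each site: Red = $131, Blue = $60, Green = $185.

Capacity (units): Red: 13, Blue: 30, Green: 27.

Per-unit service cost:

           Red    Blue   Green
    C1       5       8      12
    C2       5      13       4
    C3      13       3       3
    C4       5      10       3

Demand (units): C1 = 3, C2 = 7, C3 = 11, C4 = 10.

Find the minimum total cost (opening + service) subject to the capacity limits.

Open {Blue, Green}: C1→Blue 8·3=24, C2→Green 4·7=28, C3→Blue 3·11=33, C4→Green 3·10=30.
Loads: Blue carries 14/30, Green carries 17/27. Service 115; fixed 245; total 360.
Next best feasible plan costs 372.

Minimum total cost: 360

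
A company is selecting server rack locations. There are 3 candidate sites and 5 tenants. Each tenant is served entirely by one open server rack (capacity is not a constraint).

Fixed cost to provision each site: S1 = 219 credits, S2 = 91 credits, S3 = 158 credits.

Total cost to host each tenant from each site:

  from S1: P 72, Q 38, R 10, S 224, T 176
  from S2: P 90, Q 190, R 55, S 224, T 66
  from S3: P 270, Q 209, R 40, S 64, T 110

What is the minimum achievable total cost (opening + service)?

For any fixed open set, each tenant goes to its cheapest open site; total = fixed + service.
{S1, S3}: P→S1 72, Q→S1 38, R→S1 10, S→S3 64, T→S3 110. Service 294; fixed 377; total 671.
{S2, S3}: service 450 + fixed 249 = 699
{S2}: service 625 + fixed 91 = 716
{S1, S2, S3}: service 250 + fixed 468 = 718
No other subset beats 671.

Minimum total cost: 671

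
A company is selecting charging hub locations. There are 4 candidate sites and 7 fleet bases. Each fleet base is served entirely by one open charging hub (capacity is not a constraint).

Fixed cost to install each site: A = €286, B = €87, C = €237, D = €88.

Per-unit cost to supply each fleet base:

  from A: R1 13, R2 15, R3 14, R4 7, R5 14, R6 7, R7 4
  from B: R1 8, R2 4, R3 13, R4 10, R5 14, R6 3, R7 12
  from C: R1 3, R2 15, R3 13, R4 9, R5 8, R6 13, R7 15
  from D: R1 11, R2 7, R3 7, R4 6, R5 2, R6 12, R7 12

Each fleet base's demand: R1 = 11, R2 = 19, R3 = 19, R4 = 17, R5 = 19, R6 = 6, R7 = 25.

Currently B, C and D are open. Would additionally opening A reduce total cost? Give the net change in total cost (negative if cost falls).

No — net change +86 (cost rises by 86).

Current service cost with {B, C, D}: 700.
Adding A: each fleet base re-picks its cheapest; new service cost 500, saving 200.
Extra fixed cost: 286. Net change = 286 − 200 = 86.
(Totals: 1112 → 1198.)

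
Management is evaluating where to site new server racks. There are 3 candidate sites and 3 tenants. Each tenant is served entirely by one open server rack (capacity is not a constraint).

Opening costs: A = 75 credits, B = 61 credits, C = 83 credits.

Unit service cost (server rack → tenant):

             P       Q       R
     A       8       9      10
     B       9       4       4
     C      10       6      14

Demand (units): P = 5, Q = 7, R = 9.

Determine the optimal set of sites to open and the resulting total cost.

Open B only; minimum total cost 170.

For any fixed open set, each tenant goes to its cheapest open site; total = fixed + service.
{B}: P→B 9·5=45, Q→B 4·7=28, R→B 4·9=36. Service 109; fixed 61; total 170.
{A, B}: service 104 + fixed 136 = 240
{B, C}: service 109 + fixed 144 = 253
{A, B, C}: service 104 + fixed 219 = 323
No other subset beats 170.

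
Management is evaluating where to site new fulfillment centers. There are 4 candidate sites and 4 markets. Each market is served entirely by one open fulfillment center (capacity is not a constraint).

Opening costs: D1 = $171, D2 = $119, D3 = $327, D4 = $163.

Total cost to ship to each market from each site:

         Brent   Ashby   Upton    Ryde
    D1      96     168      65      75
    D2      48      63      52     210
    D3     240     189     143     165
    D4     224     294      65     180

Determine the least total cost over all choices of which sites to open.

Minimum total cost: 492

For any fixed open set, each market goes to its cheapest open site; total = fixed + service.
{D2}: Brent→D2 48, Ashby→D2 63, Upton→D2 52, Ryde→D2 210. Service 373; fixed 119; total 492.
{D1, D2}: service 238 + fixed 290 = 528
{D1}: service 404 + fixed 171 = 575
{D1, D2, D3, D4}: Brent→D2 48, Ashby→D2 63, Upton→D2 52, Ryde→D1 75. Service 238; fixed 780; total 1018.
No other subset beats 492.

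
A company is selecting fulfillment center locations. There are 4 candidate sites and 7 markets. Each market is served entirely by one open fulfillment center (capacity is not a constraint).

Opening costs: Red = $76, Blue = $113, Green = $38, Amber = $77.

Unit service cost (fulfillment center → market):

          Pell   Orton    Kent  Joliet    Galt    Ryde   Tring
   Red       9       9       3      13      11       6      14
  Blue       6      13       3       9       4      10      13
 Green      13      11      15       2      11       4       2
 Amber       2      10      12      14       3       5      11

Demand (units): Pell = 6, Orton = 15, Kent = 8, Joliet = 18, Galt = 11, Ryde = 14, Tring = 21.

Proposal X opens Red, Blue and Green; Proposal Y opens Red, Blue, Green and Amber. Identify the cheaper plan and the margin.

Proposal X is cheaper by 42.

Proposal X: {Red, Blue, Green}: Pell→Blue 6·6=36, Orton→Red 9·15=135, Kent→Red 3·8=24, Joliet→Green 2·18=36, Galt→Blue 4·11=44, Ryde→Green 4·14=56, Tring→Green 2·21=42. Service 373; fixed 227; total 600.
Proposal Y: {Red, Blue, Green, Amber}: Pell→Amber 2·6=12, Orton→Red 9·15=135, Kent→Red 3·8=24, Joliet→Green 2·18=36, Galt→Amber 3·11=33, Ryde→Green 4·14=56, Tring→Green 2·21=42. Service 338; fixed 304; total 642.
Difference: |600 − 642| = 42.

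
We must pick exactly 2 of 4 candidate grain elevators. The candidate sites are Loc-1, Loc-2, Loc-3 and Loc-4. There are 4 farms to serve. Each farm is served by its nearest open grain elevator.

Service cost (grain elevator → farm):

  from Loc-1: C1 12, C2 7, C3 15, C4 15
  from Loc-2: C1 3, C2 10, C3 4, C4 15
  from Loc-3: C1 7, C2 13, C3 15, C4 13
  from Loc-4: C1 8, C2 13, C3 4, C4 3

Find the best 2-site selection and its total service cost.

Choose Loc-2 and Loc-4; total service cost 20.

With exactly 2 open, each farm uses its cheapest among the chosen.
{Loc-2, Loc-4}: C1→Loc-2 3, C2→Loc-2 10, C3→Loc-2 4, C4→Loc-4 3. Service cost 20.
{Loc-1, Loc-4}: service cost 22
{Loc-3, Loc-4}: service cost 27
Among all 6 size-2 choices, {Loc-2, Loc-4} is lowest.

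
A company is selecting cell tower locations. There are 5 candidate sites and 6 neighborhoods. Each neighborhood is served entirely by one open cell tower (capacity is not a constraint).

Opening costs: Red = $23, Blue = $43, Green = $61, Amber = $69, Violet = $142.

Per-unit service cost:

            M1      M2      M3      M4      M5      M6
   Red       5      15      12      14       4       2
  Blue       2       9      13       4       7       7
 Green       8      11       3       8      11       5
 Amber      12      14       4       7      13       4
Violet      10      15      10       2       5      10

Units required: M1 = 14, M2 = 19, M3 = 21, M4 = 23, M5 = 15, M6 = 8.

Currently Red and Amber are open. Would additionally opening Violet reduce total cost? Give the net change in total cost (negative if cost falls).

Current service cost with {Red, Amber}: 657.
Adding Violet: each neighborhood re-picks its cheapest; new service cost 542, saving 115.
Extra fixed cost: 142. Net change = 142 − 115 = 27.
(Totals: 749 → 776.)

No — net change +27 (cost rises by 27).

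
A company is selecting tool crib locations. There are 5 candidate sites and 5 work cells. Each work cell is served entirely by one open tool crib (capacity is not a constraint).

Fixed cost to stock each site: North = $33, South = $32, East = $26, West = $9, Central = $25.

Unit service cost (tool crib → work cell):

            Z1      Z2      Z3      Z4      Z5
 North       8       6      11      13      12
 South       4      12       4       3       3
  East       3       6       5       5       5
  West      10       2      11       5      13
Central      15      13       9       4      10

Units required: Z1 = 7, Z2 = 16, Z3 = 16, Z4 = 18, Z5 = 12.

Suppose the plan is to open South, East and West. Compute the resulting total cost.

Total cost: 274

Each work cell is assigned to its cheapest site among the open ones.
{South, East, West}: Z1→East 3·7=21, Z2→West 2·16=32, Z3→South 4·16=64, Z4→South 3·18=54, Z5→South 3·12=36. Service 207; fixed 67; total 274.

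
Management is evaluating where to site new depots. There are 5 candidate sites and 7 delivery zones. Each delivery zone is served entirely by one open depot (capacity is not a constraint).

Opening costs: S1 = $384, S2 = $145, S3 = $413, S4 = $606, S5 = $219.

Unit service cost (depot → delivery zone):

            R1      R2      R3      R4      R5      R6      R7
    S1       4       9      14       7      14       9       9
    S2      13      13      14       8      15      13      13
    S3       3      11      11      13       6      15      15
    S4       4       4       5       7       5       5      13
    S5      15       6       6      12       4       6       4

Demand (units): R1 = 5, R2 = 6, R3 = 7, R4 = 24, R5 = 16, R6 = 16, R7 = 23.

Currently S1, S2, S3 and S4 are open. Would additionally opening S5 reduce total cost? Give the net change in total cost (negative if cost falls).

No — net change +88 (cost rises by 88).

Current service cost with {S1, S2, S3, S4}: 609.
Adding S5: each delivery zone re-picks its cheapest; new service cost 478, saving 131.
Extra fixed cost: 219. Net change = 219 − 131 = 88.
(Totals: 2157 → 2245.)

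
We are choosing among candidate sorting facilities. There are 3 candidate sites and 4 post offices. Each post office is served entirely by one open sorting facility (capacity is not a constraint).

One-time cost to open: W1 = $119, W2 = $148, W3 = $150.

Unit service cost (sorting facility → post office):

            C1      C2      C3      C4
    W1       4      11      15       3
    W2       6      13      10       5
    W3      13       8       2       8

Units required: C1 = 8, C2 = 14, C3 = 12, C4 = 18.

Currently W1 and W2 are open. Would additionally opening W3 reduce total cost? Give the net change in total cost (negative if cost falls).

No — net change +12 (cost rises by 12).

Current service cost with {W1, W2}: 360.
Adding W3: each post office re-picks its cheapest; new service cost 222, saving 138.
Extra fixed cost: 150. Net change = 150 − 138 = 12.
(Totals: 627 → 639.)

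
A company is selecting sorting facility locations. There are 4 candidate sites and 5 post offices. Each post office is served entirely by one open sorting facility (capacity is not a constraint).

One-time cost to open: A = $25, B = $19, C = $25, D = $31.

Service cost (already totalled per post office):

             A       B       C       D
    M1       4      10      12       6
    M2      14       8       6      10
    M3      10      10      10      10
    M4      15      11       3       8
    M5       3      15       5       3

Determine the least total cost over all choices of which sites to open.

Minimum total cost: 61

For any fixed open set, each post office goes to its cheapest open site; total = fixed + service.
{C}: M1→C 12, M2→C 6, M3→C 10, M4→C 3, M5→C 5. Service 36; fixed 25; total 61.
{D}: service 37 + fixed 31 = 68
{A}: M1→A 4, M2→A 14, M3→A 10, M4→A 15, M5→A 3. Service 46; fixed 25; total 71.
{A, B, C, D}: service 26 + fixed 100 = 126
No other subset beats 61.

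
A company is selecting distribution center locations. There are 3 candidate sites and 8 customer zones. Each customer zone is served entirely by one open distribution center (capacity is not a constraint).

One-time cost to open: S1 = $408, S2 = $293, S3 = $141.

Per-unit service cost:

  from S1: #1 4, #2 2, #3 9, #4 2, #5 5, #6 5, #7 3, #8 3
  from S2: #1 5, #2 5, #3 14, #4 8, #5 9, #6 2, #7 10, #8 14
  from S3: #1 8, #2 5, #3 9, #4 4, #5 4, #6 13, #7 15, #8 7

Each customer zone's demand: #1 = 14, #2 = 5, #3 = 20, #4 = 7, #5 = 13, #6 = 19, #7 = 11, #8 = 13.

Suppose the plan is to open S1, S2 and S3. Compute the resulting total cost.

Each customer zone is assigned to its cheapest site among the open ones.
{S1, S2, S3}: #1→S1 4·14=56, #2→S1 2·5=10, #3→S1 9·20=180, #4→S1 2·7=14, #5→S3 4·13=52, #6→S2 2·19=38, #7→S1 3·11=33, #8→S1 3·13=39. Service 422; fixed 842; total 1264.

Total cost: 1264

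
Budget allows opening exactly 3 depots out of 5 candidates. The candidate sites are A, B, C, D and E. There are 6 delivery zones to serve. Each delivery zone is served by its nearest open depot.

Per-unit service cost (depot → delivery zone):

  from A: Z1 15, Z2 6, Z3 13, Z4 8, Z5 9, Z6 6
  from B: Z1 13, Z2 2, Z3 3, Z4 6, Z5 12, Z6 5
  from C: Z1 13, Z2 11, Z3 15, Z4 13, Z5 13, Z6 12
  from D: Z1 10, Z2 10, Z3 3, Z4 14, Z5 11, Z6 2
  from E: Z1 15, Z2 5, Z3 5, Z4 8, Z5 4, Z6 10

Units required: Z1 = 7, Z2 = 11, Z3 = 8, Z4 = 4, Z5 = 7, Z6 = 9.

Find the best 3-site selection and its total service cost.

With exactly 3 open, each delivery zone uses its cheapest among the chosen.
{B, D, E}: Z1→D 10·7=70, Z2→B 2·11=22, Z3→B 3·8=24, Z4→B 6·4=24, Z5→E 4·7=28, Z6→D 2·9=18. Service cost 186.
{A, B, D}: service cost 221
{A, D, E}: service cost 227
Among all 10 size-3 choices, {B, D, E} is lowest.

Choose B, D and E; total service cost 186.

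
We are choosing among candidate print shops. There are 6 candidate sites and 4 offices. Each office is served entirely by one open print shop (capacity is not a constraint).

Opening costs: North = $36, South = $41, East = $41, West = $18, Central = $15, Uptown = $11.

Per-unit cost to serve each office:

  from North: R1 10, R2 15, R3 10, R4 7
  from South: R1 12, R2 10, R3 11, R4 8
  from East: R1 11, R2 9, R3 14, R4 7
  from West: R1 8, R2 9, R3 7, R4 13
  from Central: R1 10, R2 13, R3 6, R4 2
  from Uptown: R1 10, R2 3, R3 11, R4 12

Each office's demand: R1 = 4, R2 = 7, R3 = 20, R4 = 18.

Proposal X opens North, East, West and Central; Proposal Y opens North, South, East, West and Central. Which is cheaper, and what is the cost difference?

Proposal X is cheaper by 41.

Proposal X: {North, East, West, Central}: R1→West 8·4=32, R2→East 9·7=63, R3→Central 6·20=120, R4→Central 2·18=36. Service 251; fixed 110; total 361.
Proposal Y: {North, South, East, West, Central}: R1→West 8·4=32, R2→East 9·7=63, R3→Central 6·20=120, R4→Central 2·18=36. Service 251; fixed 151; total 402.
Difference: |361 − 402| = 41.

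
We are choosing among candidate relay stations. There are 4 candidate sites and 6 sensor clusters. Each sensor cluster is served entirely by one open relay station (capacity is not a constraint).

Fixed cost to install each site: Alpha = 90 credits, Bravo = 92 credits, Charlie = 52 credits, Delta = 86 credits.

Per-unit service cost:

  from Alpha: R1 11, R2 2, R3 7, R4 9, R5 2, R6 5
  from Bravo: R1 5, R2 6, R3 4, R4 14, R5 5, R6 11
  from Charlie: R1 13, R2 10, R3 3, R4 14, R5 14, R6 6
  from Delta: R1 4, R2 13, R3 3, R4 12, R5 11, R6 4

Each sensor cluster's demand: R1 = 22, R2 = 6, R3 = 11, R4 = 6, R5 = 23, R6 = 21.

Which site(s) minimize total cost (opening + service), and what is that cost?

Open Alpha and Delta; minimum total cost 493.

For any fixed open set, each sensor cluster goes to its cheapest open site; total = fixed + service.
{Alpha, Delta}: R1→Delta 4·22=88, R2→Alpha 2·6=12, R3→Delta 3·11=33, R4→Alpha 9·6=54, R5→Alpha 2·23=46, R6→Delta 4·21=84. Service 317; fixed 176; total 493.
{Alpha, Charlie, Delta}: R1→Delta 4·22=88, R2→Alpha 2·6=12, R3→Charlie 3·11=33, R4→Alpha 9·6=54, R5→Alpha 2·23=46, R6→Delta 4·21=84. Service 317; fixed 228; total 545.
{Alpha, Bravo}: R1→Bravo 5·22=110, R2→Alpha 2·6=12, R3→Bravo 4·11=44, R4→Alpha 9·6=54, R5→Alpha 2·23=46, R6→Alpha 5·21=105. Service 371; fixed 182; total 553.
{Alpha, Bravo, Charlie, Delta}: service 317 + fixed 320 = 637
(All 15 nonempty subsets were checked; Alpha and Delta is lowest.)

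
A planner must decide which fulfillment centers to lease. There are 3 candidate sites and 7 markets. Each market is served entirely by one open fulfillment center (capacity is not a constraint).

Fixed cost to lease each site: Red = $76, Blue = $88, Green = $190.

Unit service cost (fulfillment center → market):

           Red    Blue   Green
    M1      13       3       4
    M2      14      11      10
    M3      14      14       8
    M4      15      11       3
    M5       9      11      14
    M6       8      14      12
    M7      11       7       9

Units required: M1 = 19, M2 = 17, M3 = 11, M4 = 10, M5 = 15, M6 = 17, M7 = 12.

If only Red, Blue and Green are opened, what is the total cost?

Total cost: 1054

Each market is assigned to its cheapest site among the open ones.
{Red, Blue, Green}: M1→Blue 3·19=57, M2→Green 10·17=170, M3→Green 8·11=88, M4→Green 3·10=30, M5→Red 9·15=135, M6→Red 8·17=136, M7→Blue 7·12=84. Service 700; fixed 354; total 1054.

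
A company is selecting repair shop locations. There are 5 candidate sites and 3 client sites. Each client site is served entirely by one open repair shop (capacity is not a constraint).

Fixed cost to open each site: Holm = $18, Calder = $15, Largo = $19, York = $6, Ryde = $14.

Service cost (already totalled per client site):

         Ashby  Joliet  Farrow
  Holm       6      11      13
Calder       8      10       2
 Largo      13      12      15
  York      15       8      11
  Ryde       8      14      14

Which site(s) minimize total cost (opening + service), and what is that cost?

For any fixed open set, each client site goes to its cheapest open site; total = fixed + service.
{Calder}: Ashby→Calder 8, Joliet→Calder 10, Farrow→Calder 2. Service 20; fixed 15; total 35.
{Calder, York}: service 18 + fixed 21 = 39
{York}: Ashby→York 15, Joliet→York 8, Farrow→York 11. Service 34; fixed 6; total 40.
{Holm, Calder, Largo, York, Ryde}: service 16 + fixed 72 = 88
No other subset beats 35.

Open Calder only; minimum total cost 35.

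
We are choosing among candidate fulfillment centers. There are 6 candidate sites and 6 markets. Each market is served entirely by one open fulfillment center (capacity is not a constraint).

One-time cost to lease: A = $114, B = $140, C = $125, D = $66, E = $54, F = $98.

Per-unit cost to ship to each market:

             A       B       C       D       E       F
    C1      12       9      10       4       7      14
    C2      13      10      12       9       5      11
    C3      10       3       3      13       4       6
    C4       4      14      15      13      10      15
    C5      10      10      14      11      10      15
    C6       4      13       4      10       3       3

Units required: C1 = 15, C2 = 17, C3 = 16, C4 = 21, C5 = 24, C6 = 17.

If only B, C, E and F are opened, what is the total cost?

Total cost: 1156

Each market is assigned to its cheapest site among the open ones.
{B, C, E, F}: C1→E 7·15=105, C2→E 5·17=85, C3→B 3·16=48, C4→E 10·21=210, C5→B 10·24=240, C6→E 3·17=51. Service 739; fixed 417; total 1156.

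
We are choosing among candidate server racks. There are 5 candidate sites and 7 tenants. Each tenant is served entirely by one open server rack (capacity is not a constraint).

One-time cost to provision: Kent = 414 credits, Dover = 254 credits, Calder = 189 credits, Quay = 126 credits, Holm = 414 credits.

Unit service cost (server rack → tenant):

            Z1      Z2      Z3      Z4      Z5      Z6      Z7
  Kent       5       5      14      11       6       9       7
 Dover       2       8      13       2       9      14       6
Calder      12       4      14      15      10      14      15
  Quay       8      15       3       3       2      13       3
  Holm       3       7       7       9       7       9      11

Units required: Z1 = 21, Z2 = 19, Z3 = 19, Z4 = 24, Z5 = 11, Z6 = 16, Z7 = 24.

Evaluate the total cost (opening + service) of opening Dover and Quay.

Each tenant is assigned to its cheapest site among the open ones.
{Dover, Quay}: Z1→Dover 2·21=42, Z2→Dover 8·19=152, Z3→Quay 3·19=57, Z4→Dover 2·24=48, Z5→Quay 2·11=22, Z6→Quay 13·16=208, Z7→Quay 3·24=72. Service 601; fixed 380; total 981.

Total cost: 981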